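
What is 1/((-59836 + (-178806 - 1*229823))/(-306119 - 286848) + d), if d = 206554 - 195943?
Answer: 592967/6292441302 ≈ 9.4235e-5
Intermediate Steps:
d = 10611
1/((-59836 + (-178806 - 1*229823))/(-306119 - 286848) + d) = 1/((-59836 + (-178806 - 1*229823))/(-306119 - 286848) + 10611) = 1/((-59836 + (-178806 - 229823))/(-592967) + 10611) = 1/((-59836 - 408629)*(-1/592967) + 10611) = 1/(-468465*(-1/592967) + 10611) = 1/(468465/592967 + 10611) = 1/(6292441302/592967) = 592967/6292441302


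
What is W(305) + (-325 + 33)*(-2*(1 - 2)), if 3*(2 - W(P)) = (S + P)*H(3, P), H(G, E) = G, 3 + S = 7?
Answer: -891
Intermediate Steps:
S = 4 (S = -3 + 7 = 4)
W(P) = -2 - P (W(P) = 2 - (4 + P)*3/3 = 2 - (12 + 3*P)/3 = 2 + (-4 - P) = -2 - P)
W(305) + (-325 + 33)*(-2*(1 - 2)) = (-2 - 1*305) + (-325 + 33)*(-2*(1 - 2)) = (-2 - 305) - (-584)*(-1) = -307 - 292*2 = -307 - 584 = -891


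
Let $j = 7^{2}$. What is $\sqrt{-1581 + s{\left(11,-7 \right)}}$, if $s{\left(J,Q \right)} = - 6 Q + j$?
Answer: $i \sqrt{1490} \approx 38.601 i$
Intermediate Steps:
$j = 49$
$s{\left(J,Q \right)} = 49 - 6 Q$ ($s{\left(J,Q \right)} = - 6 Q + 49 = 49 - 6 Q$)
$\sqrt{-1581 + s{\left(11,-7 \right)}} = \sqrt{-1581 + \left(49 - -42\right)} = \sqrt{-1581 + \left(49 + 42\right)} = \sqrt{-1581 + 91} = \sqrt{-1490} = i \sqrt{1490}$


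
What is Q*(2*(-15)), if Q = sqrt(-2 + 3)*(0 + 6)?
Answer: -180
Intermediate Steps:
Q = 6 (Q = sqrt(1)*6 = 1*6 = 6)
Q*(2*(-15)) = 6*(2*(-15)) = 6*(-30) = -180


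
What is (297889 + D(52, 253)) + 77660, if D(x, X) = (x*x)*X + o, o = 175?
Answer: 1059836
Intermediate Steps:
D(x, X) = 175 + X*x² (D(x, X) = (x*x)*X + 175 = x²*X + 175 = X*x² + 175 = 175 + X*x²)
(297889 + D(52, 253)) + 77660 = (297889 + (175 + 253*52²)) + 77660 = (297889 + (175 + 253*2704)) + 77660 = (297889 + (175 + 684112)) + 77660 = (297889 + 684287) + 77660 = 982176 + 77660 = 1059836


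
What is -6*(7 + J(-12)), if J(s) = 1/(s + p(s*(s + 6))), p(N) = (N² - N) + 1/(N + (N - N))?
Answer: -15422874/367201 ≈ -42.001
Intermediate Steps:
p(N) = 1/N + N² - N (p(N) = (N² - N) + 1/(N + 0) = (N² - N) + 1/N = 1/N + N² - N)
J(s) = 1/(s + 1/(s*(6 + s)) + s²*(6 + s)² - s*(6 + s)) (J(s) = 1/(s + (1/(s*(s + 6)) + (s*(s + 6))² - s*(s + 6))) = 1/(s + (1/(s*(6 + s)) + (s*(6 + s))² - s*(6 + s))) = 1/(s + (1/(s*(6 + s)) + s²*(6 + s)² - s*(6 + s))) = 1/(s + 1/(s*(6 + s)) + s²*(6 + s)² - s*(6 + s)))
-6*(7 + J(-12)) = -6*(7 - 12*(6 - 12)/(1 + (-12)²*(6 - 12)*(-5 - 1*(-12) - 12*(6 - 12)²))) = -6*(7 - 12*(-6)/(1 + 144*(-6)*(-5 + 12 - 12*(-6)²))) = -6*(7 - 12*(-6)/(1 + 144*(-6)*(-5 + 12 - 12*36))) = -6*(7 - 12*(-6)/(1 + 144*(-6)*(-5 + 12 - 432))) = -6*(7 - 12*(-6)/(1 + 144*(-6)*(-425))) = -6*(7 - 12*(-6)/(1 + 367200)) = -6*(7 - 12*(-6)/367201) = -6*(7 - 12*1/367201*(-6)) = -6*(7 + 72/367201) = -6*2570479/367201 = -15422874/367201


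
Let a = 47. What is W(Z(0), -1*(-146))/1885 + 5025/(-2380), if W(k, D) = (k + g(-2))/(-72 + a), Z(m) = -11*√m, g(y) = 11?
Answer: -47365861/22431500 ≈ -2.1116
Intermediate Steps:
W(k, D) = -11/25 - k/25 (W(k, D) = (k + 11)/(-72 + 47) = (11 + k)/(-25) = (11 + k)*(-1/25) = -11/25 - k/25)
W(Z(0), -1*(-146))/1885 + 5025/(-2380) = (-11/25 - (-11)*√0/25)/1885 + 5025/(-2380) = (-11/25 - (-11)*0/25)*(1/1885) + 5025*(-1/2380) = (-11/25 - 1/25*0)*(1/1885) - 1005/476 = (-11/25 + 0)*(1/1885) - 1005/476 = -11/25*1/1885 - 1005/476 = -11/47125 - 1005/476 = -47365861/22431500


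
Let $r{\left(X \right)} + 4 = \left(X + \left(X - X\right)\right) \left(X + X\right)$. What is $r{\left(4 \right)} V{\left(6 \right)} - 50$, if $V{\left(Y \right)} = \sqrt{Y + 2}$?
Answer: $-50 + 56 \sqrt{2} \approx 29.196$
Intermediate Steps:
$r{\left(X \right)} = -4 + 2 X^{2}$ ($r{\left(X \right)} = -4 + \left(X + \left(X - X\right)\right) \left(X + X\right) = -4 + \left(X + 0\right) 2 X = -4 + X 2 X = -4 + 2 X^{2}$)
$V{\left(Y \right)} = \sqrt{2 + Y}$
$r{\left(4 \right)} V{\left(6 \right)} - 50 = \left(-4 + 2 \cdot 4^{2}\right) \sqrt{2 + 6} - 50 = \left(-4 + 2 \cdot 16\right) \sqrt{8} - 50 = \left(-4 + 32\right) 2 \sqrt{2} - 50 = 28 \cdot 2 \sqrt{2} - 50 = 56 \sqrt{2} - 50 = -50 + 56 \sqrt{2}$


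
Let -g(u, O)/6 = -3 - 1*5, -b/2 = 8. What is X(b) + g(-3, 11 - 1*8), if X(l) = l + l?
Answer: 16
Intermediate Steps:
b = -16 (b = -2*8 = -16)
X(l) = 2*l
g(u, O) = 48 (g(u, O) = -6*(-3 - 1*5) = -6*(-3 - 5) = -6*(-8) = 48)
X(b) + g(-3, 11 - 1*8) = 2*(-16) + 48 = -32 + 48 = 16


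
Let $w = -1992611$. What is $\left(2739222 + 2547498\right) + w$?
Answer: $3294109$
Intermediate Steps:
$\left(2739222 + 2547498\right) + w = \left(2739222 + 2547498\right) - 1992611 = 5286720 - 1992611 = 3294109$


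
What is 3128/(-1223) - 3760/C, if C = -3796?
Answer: -1818852/1160627 ≈ -1.5671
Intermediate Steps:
3128/(-1223) - 3760/C = 3128/(-1223) - 3760/(-3796) = 3128*(-1/1223) - 3760*(-1/3796) = -3128/1223 + 940/949 = -1818852/1160627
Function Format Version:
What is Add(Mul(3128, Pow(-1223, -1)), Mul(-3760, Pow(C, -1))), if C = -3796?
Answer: Rational(-1818852, 1160627) ≈ -1.5671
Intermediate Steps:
Add(Mul(3128, Pow(-1223, -1)), Mul(-3760, Pow(C, -1))) = Add(Mul(3128, Pow(-1223, -1)), Mul(-3760, Pow(-3796, -1))) = Add(Mul(3128, Rational(-1, 1223)), Mul(-3760, Rational(-1, 3796))) = Add(Rational(-3128, 1223), Rational(940, 949)) = Rational(-1818852, 1160627)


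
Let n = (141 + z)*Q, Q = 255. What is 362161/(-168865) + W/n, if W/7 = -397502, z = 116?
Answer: -98720689549/2213313555 ≈ -44.603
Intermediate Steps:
W = -2782514 (W = 7*(-397502) = -2782514)
n = 65535 (n = (141 + 116)*255 = 257*255 = 65535)
362161/(-168865) + W/n = 362161/(-168865) - 2782514/65535 = 362161*(-1/168865) - 2782514*1/65535 = -362161/168865 - 2782514/65535 = -98720689549/2213313555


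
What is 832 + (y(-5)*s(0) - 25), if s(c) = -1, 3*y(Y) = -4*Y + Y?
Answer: 802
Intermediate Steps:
y(Y) = -Y (y(Y) = (-4*Y + Y)/3 = (-3*Y)/3 = -Y)
832 + (y(-5)*s(0) - 25) = 832 + (-1*(-5)*(-1) - 25) = 832 + (5*(-1) - 25) = 832 + (-5 - 25) = 832 - 30 = 802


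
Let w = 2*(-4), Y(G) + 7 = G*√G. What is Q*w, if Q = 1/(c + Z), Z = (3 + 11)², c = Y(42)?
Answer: 8/203 - 16*√42/1827 ≈ -0.017346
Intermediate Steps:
Y(G) = -7 + G^(3/2) (Y(G) = -7 + G*√G = -7 + G^(3/2))
c = -7 + 42*√42 (c = -7 + 42^(3/2) = -7 + 42*√42 ≈ 265.19)
Z = 196 (Z = 14² = 196)
Q = 1/(189 + 42*√42) (Q = 1/((-7 + 42*√42) + 196) = 1/(189 + 42*√42) ≈ 0.0021683)
w = -8
Q*w = (-1/203 + 2*√42/1827)*(-8) = 8/203 - 16*√42/1827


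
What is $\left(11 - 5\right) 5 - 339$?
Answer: $-309$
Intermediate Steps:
$\left(11 - 5\right) 5 - 339 = 6 \cdot 5 - 339 = 30 - 339 = -309$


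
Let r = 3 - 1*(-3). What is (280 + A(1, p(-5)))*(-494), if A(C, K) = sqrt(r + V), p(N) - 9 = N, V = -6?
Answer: -138320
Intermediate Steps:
r = 6 (r = 3 + 3 = 6)
p(N) = 9 + N
A(C, K) = 0 (A(C, K) = sqrt(6 - 6) = sqrt(0) = 0)
(280 + A(1, p(-5)))*(-494) = (280 + 0)*(-494) = 280*(-494) = -138320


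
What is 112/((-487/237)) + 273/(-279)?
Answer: -2512909/45291 ≈ -55.484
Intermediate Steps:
112/((-487/237)) + 273/(-279) = 112/((-487*1/237)) + 273*(-1/279) = 112/(-487/237) - 91/93 = 112*(-237/487) - 91/93 = -26544/487 - 91/93 = -2512909/45291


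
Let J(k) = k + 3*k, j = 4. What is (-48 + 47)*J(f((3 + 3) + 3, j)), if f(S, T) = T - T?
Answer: 0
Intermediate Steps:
f(S, T) = 0
J(k) = 4*k
(-48 + 47)*J(f((3 + 3) + 3, j)) = (-48 + 47)*(4*0) = -1*0 = 0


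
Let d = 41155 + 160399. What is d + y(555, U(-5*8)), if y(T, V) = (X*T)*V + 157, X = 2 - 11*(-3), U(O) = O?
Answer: -575289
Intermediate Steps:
X = 35 (X = 2 + 33 = 35)
y(T, V) = 157 + 35*T*V (y(T, V) = (35*T)*V + 157 = 35*T*V + 157 = 157 + 35*T*V)
d = 201554
d + y(555, U(-5*8)) = 201554 + (157 + 35*555*(-5*8)) = 201554 + (157 + 35*555*(-40)) = 201554 + (157 - 777000) = 201554 - 776843 = -575289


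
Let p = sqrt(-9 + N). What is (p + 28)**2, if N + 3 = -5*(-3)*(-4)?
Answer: 712 + 336*I*sqrt(2) ≈ 712.0 + 475.18*I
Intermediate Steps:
N = -63 (N = -3 - 5*(-3)*(-4) = -3 + 15*(-4) = -3 - 60 = -63)
p = 6*I*sqrt(2) (p = sqrt(-9 - 63) = sqrt(-72) = 6*I*sqrt(2) ≈ 8.4853*I)
(p + 28)**2 = (6*I*sqrt(2) + 28)**2 = (28 + 6*I*sqrt(2))**2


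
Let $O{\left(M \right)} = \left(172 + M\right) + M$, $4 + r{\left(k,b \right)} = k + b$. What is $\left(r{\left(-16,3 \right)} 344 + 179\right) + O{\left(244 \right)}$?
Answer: $-5009$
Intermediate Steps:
$r{\left(k,b \right)} = -4 + b + k$ ($r{\left(k,b \right)} = -4 + \left(k + b\right) = -4 + \left(b + k\right) = -4 + b + k$)
$O{\left(M \right)} = 172 + 2 M$
$\left(r{\left(-16,3 \right)} 344 + 179\right) + O{\left(244 \right)} = \left(\left(-4 + 3 - 16\right) 344 + 179\right) + \left(172 + 2 \cdot 244\right) = \left(\left(-17\right) 344 + 179\right) + \left(172 + 488\right) = \left(-5848 + 179\right) + 660 = -5669 + 660 = -5009$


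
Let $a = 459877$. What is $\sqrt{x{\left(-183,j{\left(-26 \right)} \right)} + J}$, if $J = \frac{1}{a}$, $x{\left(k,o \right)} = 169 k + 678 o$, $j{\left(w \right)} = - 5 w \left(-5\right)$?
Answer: $\frac{i \sqrt{99742911023465006}}{459877} \approx 686.75 i$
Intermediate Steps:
$j{\left(w \right)} = 25 w$
$J = \frac{1}{459877} \approx 2.1745 \cdot 10^{-6}$
$\sqrt{x{\left(-183,j{\left(-26 \right)} \right)} + J} = \sqrt{\left(169 \left(-183\right) + 678 \cdot 25 \left(-26\right)\right) + \frac{1}{459877}} = \sqrt{\left(-30927 + 678 \left(-650\right)\right) + \frac{1}{459877}} = \sqrt{\left(-30927 - 440700\right) + \frac{1}{459877}} = \sqrt{-471627 + \frac{1}{459877}} = \sqrt{- \frac{216890409878}{459877}} = \frac{i \sqrt{99742911023465006}}{459877}$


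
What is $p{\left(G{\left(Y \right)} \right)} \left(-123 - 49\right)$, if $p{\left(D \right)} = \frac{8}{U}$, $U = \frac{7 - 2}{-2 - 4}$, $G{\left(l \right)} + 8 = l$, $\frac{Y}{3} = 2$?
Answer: $\frac{8256}{5} \approx 1651.2$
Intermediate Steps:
$Y = 6$ ($Y = 3 \cdot 2 = 6$)
$G{\left(l \right)} = -8 + l$
$U = - \frac{5}{6}$ ($U = \frac{5}{-6} = 5 \left(- \frac{1}{6}\right) = - \frac{5}{6} \approx -0.83333$)
$p{\left(D \right)} = - \frac{48}{5}$ ($p{\left(D \right)} = \frac{8}{- \frac{5}{6}} = 8 \left(- \frac{6}{5}\right) = - \frac{48}{5}$)
$p{\left(G{\left(Y \right)} \right)} \left(-123 - 49\right) = - \frac{48 \left(-123 - 49\right)}{5} = \left(- \frac{48}{5}\right) \left(-172\right) = \frac{8256}{5}$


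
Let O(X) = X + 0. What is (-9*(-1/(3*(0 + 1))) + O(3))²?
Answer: 36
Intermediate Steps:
O(X) = X
(-9*(-1/(3*(0 + 1))) + O(3))² = (-9*(-1/(3*(0 + 1))) + 3)² = (-9/(1*(-3)) + 3)² = (-9/(-3) + 3)² = (-9*(-⅓) + 3)² = (3 + 3)² = 6² = 36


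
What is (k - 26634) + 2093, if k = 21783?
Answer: -2758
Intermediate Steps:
(k - 26634) + 2093 = (21783 - 26634) + 2093 = -4851 + 2093 = -2758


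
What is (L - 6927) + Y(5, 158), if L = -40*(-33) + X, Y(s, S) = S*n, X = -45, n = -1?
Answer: -5810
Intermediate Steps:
Y(s, S) = -S (Y(s, S) = S*(-1) = -S)
L = 1275 (L = -40*(-33) - 45 = 1320 - 45 = 1275)
(L - 6927) + Y(5, 158) = (1275 - 6927) - 1*158 = -5652 - 158 = -5810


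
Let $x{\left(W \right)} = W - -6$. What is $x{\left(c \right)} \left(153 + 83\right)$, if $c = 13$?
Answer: $4484$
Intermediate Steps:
$x{\left(W \right)} = 6 + W$ ($x{\left(W \right)} = W + 6 = 6 + W$)
$x{\left(c \right)} \left(153 + 83\right) = \left(6 + 13\right) \left(153 + 83\right) = 19 \cdot 236 = 4484$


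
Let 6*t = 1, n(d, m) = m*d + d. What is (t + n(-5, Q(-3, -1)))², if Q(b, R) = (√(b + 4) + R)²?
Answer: 841/36 ≈ 23.361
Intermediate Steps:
Q(b, R) = (R + √(4 + b))² (Q(b, R) = (√(4 + b) + R)² = (R + √(4 + b))²)
n(d, m) = d + d*m (n(d, m) = d*m + d = d + d*m)
t = ⅙ (t = (⅙)*1 = ⅙ ≈ 0.16667)
(t + n(-5, Q(-3, -1)))² = (⅙ - 5*(1 + (-1 + √(4 - 3))²))² = (⅙ - 5*(1 + (-1 + √1)²))² = (⅙ - 5*(1 + (-1 + 1)²))² = (⅙ - 5*(1 + 0²))² = (⅙ - 5*(1 + 0))² = (⅙ - 5*1)² = (⅙ - 5)² = (-29/6)² = 841/36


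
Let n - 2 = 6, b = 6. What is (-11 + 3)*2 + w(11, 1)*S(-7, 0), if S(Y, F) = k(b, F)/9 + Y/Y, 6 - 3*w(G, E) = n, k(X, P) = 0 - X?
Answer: -146/9 ≈ -16.222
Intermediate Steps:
k(X, P) = -X
n = 8 (n = 2 + 6 = 8)
w(G, E) = -2/3 (w(G, E) = 2 - 1/3*8 = 2 - 8/3 = -2/3)
S(Y, F) = 1/3 (S(Y, F) = -1*6/9 + Y/Y = -6*1/9 + 1 = -2/3 + 1 = 1/3)
(-11 + 3)*2 + w(11, 1)*S(-7, 0) = (-11 + 3)*2 - 2/3*1/3 = -8*2 - 2/9 = -16 - 2/9 = -146/9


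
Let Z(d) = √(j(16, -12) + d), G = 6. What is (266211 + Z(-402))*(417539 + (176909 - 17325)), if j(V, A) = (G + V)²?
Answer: 153636490953 + 577123*√82 ≈ 1.5364e+11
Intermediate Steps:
j(V, A) = (6 + V)²
Z(d) = √(484 + d) (Z(d) = √((6 + 16)² + d) = √(22² + d) = √(484 + d))
(266211 + Z(-402))*(417539 + (176909 - 17325)) = (266211 + √(484 - 402))*(417539 + (176909 - 17325)) = (266211 + √82)*(417539 + 159584) = (266211 + √82)*577123 = 153636490953 + 577123*√82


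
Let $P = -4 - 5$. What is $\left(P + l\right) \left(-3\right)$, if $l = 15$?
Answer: $-18$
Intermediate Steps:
$P = -9$ ($P = -4 - 5 = -9$)
$\left(P + l\right) \left(-3\right) = \left(-9 + 15\right) \left(-3\right) = 6 \left(-3\right) = -18$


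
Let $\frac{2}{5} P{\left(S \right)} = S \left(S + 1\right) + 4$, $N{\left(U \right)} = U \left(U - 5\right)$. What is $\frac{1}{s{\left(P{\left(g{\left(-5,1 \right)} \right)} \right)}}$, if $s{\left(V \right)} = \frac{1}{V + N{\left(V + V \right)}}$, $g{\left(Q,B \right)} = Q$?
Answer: $13860$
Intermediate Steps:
$N{\left(U \right)} = U \left(-5 + U\right)$
$P{\left(S \right)} = 10 + \frac{5 S \left(1 + S\right)}{2}$ ($P{\left(S \right)} = \frac{5 \left(S \left(S + 1\right) + 4\right)}{2} = \frac{5 \left(S \left(1 + S\right) + 4\right)}{2} = \frac{5 \left(4 + S \left(1 + S\right)\right)}{2} = 10 + \frac{5 S \left(1 + S\right)}{2}$)
$s{\left(V \right)} = \frac{1}{V + 2 V \left(-5 + 2 V\right)}$ ($s{\left(V \right)} = \frac{1}{V + \left(V + V\right) \left(-5 + \left(V + V\right)\right)} = \frac{1}{V + 2 V \left(-5 + 2 V\right)}$)
$\frac{1}{s{\left(P{\left(g{\left(-5,1 \right)} \right)} \right)}} = \frac{1}{\frac{1}{10 + \frac{5}{2} \left(-5\right) + \frac{5 \left(-5\right)^{2}}{2}} \frac{1}{-9 + 4 \left(10 + \frac{5}{2} \left(-5\right) + \frac{5 \left(-5\right)^{2}}{2}\right)}} = \frac{1}{\frac{1}{10 - \frac{25}{2} + \frac{5}{2} \cdot 25} \frac{1}{-9 + 4 \left(10 - \frac{25}{2} + \frac{5}{2} \cdot 25\right)}} = \frac{1}{\frac{1}{10 - \frac{25}{2} + \frac{125}{2}} \frac{1}{-9 + 4 \left(10 - \frac{25}{2} + \frac{125}{2}\right)}} = \frac{1}{\frac{1}{60} \frac{1}{-9 + 4 \cdot 60}} = \frac{1}{\frac{1}{60} \frac{1}{-9 + 240}} = \frac{1}{\frac{1}{60} \cdot \frac{1}{231}} = \frac{1}{\frac{1}{13860}} = 13860$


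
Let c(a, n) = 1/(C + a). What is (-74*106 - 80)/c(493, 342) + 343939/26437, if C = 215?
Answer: -148316301965/26437 ≈ -5.6102e+6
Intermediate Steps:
c(a, n) = 1/(215 + a)
(-74*106 - 80)/c(493, 342) + 343939/26437 = (-74*106 - 80)/(1/(215 + 493)) + 343939/26437 = (-7844 - 80)/(1/708) + 343939*(1/26437) = -7924/1/708 + 343939/26437 = -7924*708 + 343939/26437 = -5610192 + 343939/26437 = -148316301965/26437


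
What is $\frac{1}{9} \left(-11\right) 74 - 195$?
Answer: $- \frac{2569}{9} \approx -285.44$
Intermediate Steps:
$\frac{1}{9} \left(-11\right) 74 - 195 = \left(- \frac{11}{9}\right) 74 - 195 = - \frac{814}{9} - 195 = - \frac{2569}{9}$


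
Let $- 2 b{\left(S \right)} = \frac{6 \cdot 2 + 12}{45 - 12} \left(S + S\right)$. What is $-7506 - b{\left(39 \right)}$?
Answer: $- \frac{82254}{11} \approx -7477.6$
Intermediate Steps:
$b{\left(S \right)} = - \frac{8 S}{11}$ ($b{\left(S \right)} = - \frac{\frac{6 \cdot 2 + 12}{45 - 12} \left(S + S\right)}{2} = - \frac{\frac{12 + 12}{33} \cdot 2 S}{2} = - \frac{24 \cdot \frac{1}{33} \cdot 2 S}{2} = - \frac{\frac{8}{11} \cdot 2 S}{2} = - \frac{\frac{16}{11} S}{2} = - \frac{8 S}{11}$)
$-7506 - b{\left(39 \right)} = -7506 - \left(- \frac{8}{11}\right) 39 = -7506 - - \frac{312}{11} = -7506 + \frac{312}{11} = - \frac{82254}{11}$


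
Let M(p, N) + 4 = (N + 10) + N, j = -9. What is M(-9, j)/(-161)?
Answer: 12/161 ≈ 0.074534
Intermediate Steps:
M(p, N) = 6 + 2*N (M(p, N) = -4 + ((N + 10) + N) = -4 + ((10 + N) + N) = -4 + (10 + 2*N) = 6 + 2*N)
M(-9, j)/(-161) = (6 + 2*(-9))/(-161) = (6 - 18)*(-1/161) = -12*(-1/161) = 12/161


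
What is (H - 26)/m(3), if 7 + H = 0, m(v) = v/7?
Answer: -77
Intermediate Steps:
m(v) = v/7 (m(v) = v*(⅐) = v/7)
H = -7 (H = -7 + 0 = -7)
(H - 26)/m(3) = (-7 - 26)/(((⅐)*3)) = -33/3/7 = -33*7/3 = -77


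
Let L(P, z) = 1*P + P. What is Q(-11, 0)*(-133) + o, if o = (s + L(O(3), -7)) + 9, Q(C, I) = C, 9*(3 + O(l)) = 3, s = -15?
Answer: 4355/3 ≈ 1451.7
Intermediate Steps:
O(l) = -8/3 (O(l) = -3 + (⅑)*3 = -3 + ⅓ = -8/3)
L(P, z) = 2*P (L(P, z) = P + P = 2*P)
o = -34/3 (o = (-15 + 2*(-8/3)) + 9 = (-15 - 16/3) + 9 = -61/3 + 9 = -34/3 ≈ -11.333)
Q(-11, 0)*(-133) + o = -11*(-133) - 34/3 = 1463 - 34/3 = 4355/3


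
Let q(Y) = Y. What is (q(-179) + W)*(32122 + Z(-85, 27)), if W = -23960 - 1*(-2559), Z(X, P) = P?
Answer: -693775420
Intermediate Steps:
W = -21401 (W = -23960 + 2559 = -21401)
(q(-179) + W)*(32122 + Z(-85, 27)) = (-179 - 21401)*(32122 + 27) = -21580*32149 = -693775420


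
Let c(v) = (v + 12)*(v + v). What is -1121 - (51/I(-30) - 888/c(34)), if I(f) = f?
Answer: -4375353/3910 ≈ -1119.0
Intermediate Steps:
c(v) = 2*v*(12 + v) (c(v) = (12 + v)*(2*v) = 2*v*(12 + v))
-1121 - (51/I(-30) - 888/c(34)) = -1121 - (51/(-30) - 888*1/(68*(12 + 34))) = -1121 - (51*(-1/30) - 888/(2*34*46)) = -1121 - (-17/10 - 888/3128) = -1121 - (-17/10 - 888*1/3128) = -1121 - (-17/10 - 111/391) = -1121 - 1*(-7757/3910) = -1121 + 7757/3910 = -4375353/3910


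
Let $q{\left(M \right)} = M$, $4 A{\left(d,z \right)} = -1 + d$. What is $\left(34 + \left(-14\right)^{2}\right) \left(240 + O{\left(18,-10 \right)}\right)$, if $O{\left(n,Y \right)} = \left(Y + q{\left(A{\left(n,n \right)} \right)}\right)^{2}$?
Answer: $\frac{502435}{8} \approx 62804.0$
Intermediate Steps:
$A{\left(d,z \right)} = - \frac{1}{4} + \frac{d}{4}$ ($A{\left(d,z \right)} = \frac{-1 + d}{4} = - \frac{1}{4} + \frac{d}{4}$)
$O{\left(n,Y \right)} = \left(- \frac{1}{4} + Y + \frac{n}{4}\right)^{2}$ ($O{\left(n,Y \right)} = \left(Y + \left(- \frac{1}{4} + \frac{n}{4}\right)\right)^{2} = \left(- \frac{1}{4} + Y + \frac{n}{4}\right)^{2}$)
$\left(34 + \left(-14\right)^{2}\right) \left(240 + O{\left(18,-10 \right)}\right) = \left(34 + \left(-14\right)^{2}\right) \left(240 + \frac{\left(-1 + 18 + 4 \left(-10\right)\right)^{2}}{16}\right) = \left(34 + 196\right) \left(240 + \frac{\left(-1 + 18 - 40\right)^{2}}{16}\right) = 230 \left(240 + \frac{\left(-23\right)^{2}}{16}\right) = 230 \left(240 + \frac{1}{16} \cdot 529\right) = 230 \left(240 + \frac{529}{16}\right) = 230 \cdot \frac{4369}{16} = \frac{502435}{8}$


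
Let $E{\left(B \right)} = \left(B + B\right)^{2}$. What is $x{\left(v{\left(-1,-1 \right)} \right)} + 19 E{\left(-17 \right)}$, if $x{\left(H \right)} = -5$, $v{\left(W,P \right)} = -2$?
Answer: $21959$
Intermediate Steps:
$E{\left(B \right)} = 4 B^{2}$ ($E{\left(B \right)} = \left(2 B\right)^{2} = 4 B^{2}$)
$x{\left(v{\left(-1,-1 \right)} \right)} + 19 E{\left(-17 \right)} = -5 + 19 \cdot 4 \left(-17\right)^{2} = -5 + 19 \cdot 4 \cdot 289 = -5 + 19 \cdot 1156 = -5 + 21964 = 21959$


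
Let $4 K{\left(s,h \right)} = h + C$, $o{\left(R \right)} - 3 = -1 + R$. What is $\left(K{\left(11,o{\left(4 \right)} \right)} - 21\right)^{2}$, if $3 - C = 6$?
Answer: $\frac{6561}{16} \approx 410.06$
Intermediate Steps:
$C = -3$ ($C = 3 - 6 = -3$)
$o{\left(R \right)} = 2 + R$ ($o{\left(R \right)} = 3 + \left(-1 + R\right) = 2 + R$)
$K{\left(s,h \right)} = - \frac{3}{4} + \frac{h}{4}$ ($K{\left(s,h \right)} = \frac{h - 3}{4} = \frac{-3 + h}{4} = - \frac{3}{4} + \frac{h}{4}$)
$\left(K{\left(11,o{\left(4 \right)} \right)} - 21\right)^{2} = \left(\left(- \frac{3}{4} + \frac{2 + 4}{4}\right) - 21\right)^{2} = \left(\left(- \frac{3}{4} + \frac{1}{4} \cdot 6\right) - 21\right)^{2} = \left(\left(- \frac{3}{4} + \frac{3}{2}\right) - 21\right)^{2} = \left(\frac{3}{4} - 21\right)^{2} = \left(- \frac{81}{4}\right)^{2} = \frac{6561}{16}$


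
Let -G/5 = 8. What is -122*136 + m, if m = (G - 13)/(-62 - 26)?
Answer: -1460043/88 ≈ -16591.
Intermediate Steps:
G = -40 (G = -5*8 = -40)
m = 53/88 (m = (-40 - 13)/(-62 - 26) = -53/(-88) = -53*(-1/88) = 53/88 ≈ 0.60227)
-122*136 + m = -122*136 + 53/88 = -16592 + 53/88 = -1460043/88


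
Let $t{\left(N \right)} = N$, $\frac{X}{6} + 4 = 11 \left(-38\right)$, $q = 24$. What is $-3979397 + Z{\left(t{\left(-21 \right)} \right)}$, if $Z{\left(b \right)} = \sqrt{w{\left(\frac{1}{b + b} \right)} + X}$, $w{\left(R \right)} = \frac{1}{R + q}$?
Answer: $-3979397 + \frac{3 i \sqrt{285281086}}{1007} \approx -3.9794 \cdot 10^{6} + 50.319 i$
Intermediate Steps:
$w{\left(R \right)} = \frac{1}{24 + R}$ ($w{\left(R \right)} = \frac{1}{R + 24} = \frac{1}{24 + R}$)
$X = -2532$ ($X = -24 + 6 \cdot 11 \left(-38\right) = -24 + 6 \left(-418\right) = -24 - 2508 = -2532$)
$Z{\left(b \right)} = \sqrt{-2532 + \frac{1}{24 + \frac{1}{2 b}}}$ ($Z{\left(b \right)} = \sqrt{\frac{1}{24 + \frac{1}{b + b}} - 2532} = \sqrt{\frac{1}{24 + \frac{1}{2 b}} - 2532} = \sqrt{-2532 + \frac{1}{24 + \frac{1}{2 b}}}$)
$-3979397 + Z{\left(t{\left(-21 \right)} \right)} = -3979397 + \sqrt{2} \sqrt{\frac{-1266 - -1276107}{1 + 48 \left(-21\right)}} = -3979397 + \sqrt{2} \sqrt{\frac{-1266 + 1276107}{1 - 1008}} = -3979397 + \sqrt{2} \sqrt{\frac{1}{-1007} \cdot 1274841} = -3979397 + \sqrt{2} \sqrt{\left(- \frac{1}{1007}\right) 1274841} = -3979397 + \sqrt{2} \sqrt{- \frac{1274841}{1007}} = -3979397 + \sqrt{2} \frac{3 i \sqrt{142640543}}{1007} = -3979397 + \frac{3 i \sqrt{285281086}}{1007}$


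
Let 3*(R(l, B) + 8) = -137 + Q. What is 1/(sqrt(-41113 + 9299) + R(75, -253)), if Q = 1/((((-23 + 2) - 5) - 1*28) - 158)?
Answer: -21708588/14033697433 - 404496*I*sqrt(31814)/14033697433 ≈ -0.0015469 - 0.005141*I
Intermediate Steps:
Q = -1/212 (Q = 1/(((-21 - 5) - 28) - 158) = 1/((-26 - 28) - 158) = 1/(-54 - 158) = 1/(-212) = -1/212 ≈ -0.0047170)
R(l, B) = -34133/636 (R(l, B) = -8 + (-137 - 1/212)/3 = -8 + (1/3)*(-29045/212) = -8 - 29045/636 = -34133/636)
1/(sqrt(-41113 + 9299) + R(75, -253)) = 1/(sqrt(-41113 + 9299) - 34133/636) = 1/(sqrt(-31814) - 34133/636) = 1/(I*sqrt(31814) - 34133/636) = 1/(-34133/636 + I*sqrt(31814))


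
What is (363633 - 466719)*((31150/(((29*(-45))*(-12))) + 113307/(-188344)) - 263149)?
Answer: 74083060254504541/2730988 ≈ 2.7127e+10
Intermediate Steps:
(363633 - 466719)*((31150/(((29*(-45))*(-12))) + 113307/(-188344)) - 263149) = -103086*((31150/((-1305*(-12))) + 113307*(-1/188344)) - 263149) = -103086*((31150/15660 - 113307/188344) - 263149) = -103086*((31150*(1/15660) - 113307/188344) - 263149) = -103086*((3115/1566 - 113307/188344) - 263149) = -103086*(204626399/147473352 - 263149) = -103086*(-38807260479049/147473352) = 74083060254504541/2730988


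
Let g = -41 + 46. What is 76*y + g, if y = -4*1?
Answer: -299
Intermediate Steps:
g = 5
y = -4
76*y + g = 76*(-4) + 5 = -304 + 5 = -299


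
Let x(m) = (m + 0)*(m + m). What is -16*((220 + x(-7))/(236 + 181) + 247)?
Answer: -551024/139 ≈ -3964.2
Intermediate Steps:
x(m) = 2*m² (x(m) = m*(2*m) = 2*m²)
-16*((220 + x(-7))/(236 + 181) + 247) = -16*((220 + 2*(-7)²)/(236 + 181) + 247) = -16*((220 + 2*49)/417 + 247) = -16*((220 + 98)*(1/417) + 247) = -16*(318*(1/417) + 247) = -16*(106/139 + 247) = -16*34439/139 = -551024/139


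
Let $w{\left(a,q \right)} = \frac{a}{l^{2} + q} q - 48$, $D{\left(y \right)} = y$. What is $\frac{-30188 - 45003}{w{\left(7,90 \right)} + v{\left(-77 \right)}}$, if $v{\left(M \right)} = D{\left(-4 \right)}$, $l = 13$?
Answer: $\frac{2782067}{1834} \approx 1516.9$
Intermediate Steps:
$v{\left(M \right)} = -4$
$w{\left(a,q \right)} = -48 + \frac{a q}{169 + q}$ ($w{\left(a,q \right)} = \frac{a}{13^{2} + q} q - 48 = \frac{a}{169 + q} q - 48 = \frac{a q}{169 + q} - 48 = -48 + \frac{a q}{169 + q}$)
$\frac{-30188 - 45003}{w{\left(7,90 \right)} + v{\left(-77 \right)}} = \frac{-30188 - 45003}{\frac{-8112 - 4320 + 7 \cdot 90}{169 + 90} - 4} = - \frac{75191}{\frac{-8112 - 4320 + 630}{259} - 4} = - \frac{75191}{\frac{1}{259} \left(-11802\right) - 4} = - \frac{75191}{- \frac{1686}{37} - 4} = - \frac{75191}{- \frac{1834}{37}} = \left(-75191\right) \left(- \frac{37}{1834}\right) = \frac{2782067}{1834}$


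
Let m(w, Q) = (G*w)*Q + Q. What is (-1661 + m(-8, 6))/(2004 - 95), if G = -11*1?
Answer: -49/83 ≈ -0.59036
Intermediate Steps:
G = -11
m(w, Q) = Q - 11*Q*w (m(w, Q) = (-11*w)*Q + Q = -11*Q*w + Q = Q - 11*Q*w)
(-1661 + m(-8, 6))/(2004 - 95) = (-1661 + 6*(1 - 11*(-8)))/(2004 - 95) = (-1661 + 6*(1 + 88))/1909 = (-1661 + 6*89)*(1/1909) = (-1661 + 534)*(1/1909) = -1127*1/1909 = -49/83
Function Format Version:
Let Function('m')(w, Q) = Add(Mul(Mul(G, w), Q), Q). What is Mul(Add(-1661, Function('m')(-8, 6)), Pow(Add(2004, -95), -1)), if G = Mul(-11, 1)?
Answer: Rational(-49, 83) ≈ -0.59036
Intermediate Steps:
G = -11
Function('m')(w, Q) = Add(Q, Mul(-11, Q, w)) (Function('m')(w, Q) = Add(Mul(Mul(-11, w), Q), Q) = Add(Mul(-11, Q, w), Q) = Add(Q, Mul(-11, Q, w)))
Mul(Add(-1661, Function('m')(-8, 6)), Pow(Add(2004, -95), -1)) = Mul(Add(-1661, Mul(6, Add(1, Mul(-11, -8)))), Pow(Add(2004, -95), -1)) = Mul(Add(-1661, Mul(6, Add(1, 88))), Pow(1909, -1)) = Mul(Add(-1661, Mul(6, 89)), Rational(1, 1909)) = Mul(Add(-1661, 534), Rational(1, 1909)) = Mul(-1127, Rational(1, 1909)) = Rational(-49, 83)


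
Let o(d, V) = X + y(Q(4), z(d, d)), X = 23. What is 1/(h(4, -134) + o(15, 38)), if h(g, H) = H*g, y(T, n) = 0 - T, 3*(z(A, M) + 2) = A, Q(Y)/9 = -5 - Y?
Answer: -1/432 ≈ -0.0023148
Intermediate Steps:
Q(Y) = -45 - 9*Y (Q(Y) = 9*(-5 - Y) = -45 - 9*Y)
z(A, M) = -2 + A/3
y(T, n) = -T
o(d, V) = 104 (o(d, V) = 23 - (-45 - 9*4) = 23 - (-45 - 36) = 23 - 1*(-81) = 23 + 81 = 104)
1/(h(4, -134) + o(15, 38)) = 1/(-134*4 + 104) = 1/(-536 + 104) = 1/(-432) = -1/432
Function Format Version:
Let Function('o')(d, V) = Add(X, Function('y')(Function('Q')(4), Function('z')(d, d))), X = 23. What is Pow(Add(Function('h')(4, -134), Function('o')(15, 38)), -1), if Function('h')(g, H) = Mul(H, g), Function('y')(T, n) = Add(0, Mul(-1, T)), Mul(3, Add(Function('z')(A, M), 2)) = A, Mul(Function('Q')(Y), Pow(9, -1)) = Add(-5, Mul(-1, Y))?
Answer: Rational(-1, 432) ≈ -0.0023148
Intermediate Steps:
Function('Q')(Y) = Add(-45, Mul(-9, Y)) (Function('Q')(Y) = Mul(9, Add(-5, Mul(-1, Y))) = Add(-45, Mul(-9, Y)))
Function('z')(A, M) = Add(-2, Mul(Rational(1, 3), A))
Function('y')(T, n) = Mul(-1, T)
Function('o')(d, V) = 104 (Function('o')(d, V) = Add(23, Mul(-1, Add(-45, Mul(-9, 4)))) = Add(23, Mul(-1, Add(-45, -36))) = Add(23, Mul(-1, -81)) = Add(23, 81) = 104)
Pow(Add(Function('h')(4, -134), Function('o')(15, 38)), -1) = Pow(Add(Mul(-134, 4), 104), -1) = Pow(Add(-536, 104), -1) = Pow(-432, -1) = Rational(-1, 432)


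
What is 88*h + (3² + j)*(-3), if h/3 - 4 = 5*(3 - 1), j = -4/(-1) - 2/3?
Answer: 3659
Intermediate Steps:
j = 10/3 (j = -4*(-1) - 2*⅓ = 4 - ⅔ = 10/3 ≈ 3.3333)
h = 42 (h = 12 + 3*(5*(3 - 1)) = 12 + 3*(5*2) = 12 + 3*10 = 12 + 30 = 42)
88*h + (3² + j)*(-3) = 88*42 + (3² + 10/3)*(-3) = 3696 + (9 + 10/3)*(-3) = 3696 + (37/3)*(-3) = 3696 - 37 = 3659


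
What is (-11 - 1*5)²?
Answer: 256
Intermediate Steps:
(-11 - 1*5)² = (-11 - 5)² = (-16)² = 256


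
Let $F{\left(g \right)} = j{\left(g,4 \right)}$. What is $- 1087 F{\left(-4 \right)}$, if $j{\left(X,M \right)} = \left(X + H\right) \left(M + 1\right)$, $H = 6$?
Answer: $-10870$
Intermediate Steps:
$j{\left(X,M \right)} = \left(1 + M\right) \left(6 + X\right)$ ($j{\left(X,M \right)} = \left(X + 6\right) \left(M + 1\right) = \left(6 + X\right) \left(1 + M\right) = \left(1 + M\right) \left(6 + X\right)$)
$F{\left(g \right)} = 30 + 5 g$ ($F{\left(g \right)} = 6 + g + 6 \cdot 4 + 4 g = 6 + g + 24 + 4 g = 30 + 5 g$)
$- 1087 F{\left(-4 \right)} = - 1087 \left(30 + 5 \left(-4\right)\right) = - 1087 \left(30 - 20\right) = \left(-1087\right) 10 = -10870$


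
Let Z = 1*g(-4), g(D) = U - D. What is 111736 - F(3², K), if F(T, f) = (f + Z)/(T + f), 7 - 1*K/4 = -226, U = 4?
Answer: 105142636/941 ≈ 1.1174e+5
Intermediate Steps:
g(D) = 4 - D
K = 932 (K = 28 - 4*(-226) = 28 + 904 = 932)
Z = 8 (Z = 1*(4 - 1*(-4)) = 1*(4 + 4) = 1*8 = 8)
F(T, f) = (8 + f)/(T + f) (F(T, f) = (f + 8)/(T + f) = (8 + f)/(T + f))
111736 - F(3², K) = 111736 - (8 + 932)/(3² + 932) = 111736 - 940/(9 + 932) = 111736 - 940/941 = 105142636/941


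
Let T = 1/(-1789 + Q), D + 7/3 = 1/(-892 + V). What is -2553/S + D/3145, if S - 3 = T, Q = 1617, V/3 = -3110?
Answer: -1694015626079/1986758142 ≈ -852.65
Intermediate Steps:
V = -9330 (V = 3*(-3110) = -9330)
D = -71557/30666 (D = -7/3 + 1/(-892 - 9330) = -7/3 + 1/(-10222) = -7/3 - 1/10222 = -71557/30666 ≈ -2.3334)
T = -1/172 (T = 1/(-1789 + 1617) = 1/(-172) = -1/172 ≈ -0.0058140)
S = 515/172 (S = 3 - 1/172 = 515/172 ≈ 2.9942)
-2553/S + D/3145 = -2553/515/172 - 71557/30666/3145 = -2553*172/515 - 71557/30666*1/3145 = -439116/515 - 71557/96444570 = -1694015626079/1986758142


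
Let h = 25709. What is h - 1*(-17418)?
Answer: 43127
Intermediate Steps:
h - 1*(-17418) = 25709 - 1*(-17418) = 25709 + 17418 = 43127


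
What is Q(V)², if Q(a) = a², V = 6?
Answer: 1296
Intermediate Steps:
Q(V)² = (6²)² = 36² = 1296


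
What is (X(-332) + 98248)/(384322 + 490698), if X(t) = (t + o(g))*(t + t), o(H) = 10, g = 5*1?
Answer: 78014/218755 ≈ 0.35663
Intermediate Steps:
g = 5
X(t) = 2*t*(10 + t) (X(t) = (t + 10)*(t + t) = (10 + t)*(2*t) = 2*t*(10 + t))
(X(-332) + 98248)/(384322 + 490698) = (2*(-332)*(10 - 332) + 98248)/(384322 + 490698) = (2*(-332)*(-322) + 98248)/875020 = (213808 + 98248)*(1/875020) = 312056*(1/875020) = 78014/218755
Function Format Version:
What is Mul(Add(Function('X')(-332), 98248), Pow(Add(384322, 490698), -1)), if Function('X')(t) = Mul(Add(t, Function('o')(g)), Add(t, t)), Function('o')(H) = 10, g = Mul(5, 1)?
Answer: Rational(78014, 218755) ≈ 0.35663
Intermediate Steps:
g = 5
Function('X')(t) = Mul(2, t, Add(10, t)) (Function('X')(t) = Mul(Add(t, 10), Add(t, t)) = Mul(Add(10, t), Mul(2, t)) = Mul(2, t, Add(10, t)))
Mul(Add(Function('X')(-332), 98248), Pow(Add(384322, 490698), -1)) = Mul(Add(Mul(2, -332, Add(10, -332)), 98248), Pow(Add(384322, 490698), -1)) = Mul(Add(Mul(2, -332, -322), 98248), Pow(875020, -1)) = Mul(Add(213808, 98248), Rational(1, 875020)) = Mul(312056, Rational(1, 875020)) = Rational(78014, 218755)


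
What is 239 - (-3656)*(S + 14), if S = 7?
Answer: 77015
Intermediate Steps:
239 - (-3656)*(S + 14) = 239 - (-3656)*(7 + 14) = 239 - (-3656)*21 = 239 - 457*(-168) = 239 + 76776 = 77015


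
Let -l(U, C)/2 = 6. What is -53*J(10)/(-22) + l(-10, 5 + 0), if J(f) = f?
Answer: 133/11 ≈ 12.091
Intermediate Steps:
l(U, C) = -12 (l(U, C) = -2*6 = -12)
-53*J(10)/(-22) + l(-10, 5 + 0) = -530/(-22) - 12 = -530*(-1)/22 - 12 = -53*(-5/11) - 12 = 265/11 - 12 = 133/11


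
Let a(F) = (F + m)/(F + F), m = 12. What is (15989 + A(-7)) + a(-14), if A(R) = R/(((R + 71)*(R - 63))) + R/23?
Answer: 1647482721/103040 ≈ 15989.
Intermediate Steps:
a(F) = (12 + F)/(2*F) (a(F) = (F + 12)/(F + F) = (12 + F)/((2*F)) = (12 + F)*(1/(2*F)) = (12 + F)/(2*F))
A(R) = R/23 + R/((-63 + R)*(71 + R)) (A(R) = R/(((71 + R)*(-63 + R))) + R*(1/23) = R/(((-63 + R)*(71 + R))) + R/23 = R*(1/((-63 + R)*(71 + R))) + R/23 = R/((-63 + R)*(71 + R)) + R/23 = R/23 + R/((-63 + R)*(71 + R)))
(15989 + A(-7)) + a(-14) = (15989 + (1/23)*(-7)*(-4450 + (-7)² + 8*(-7))/(-4473 + (-7)² + 8*(-7))) + (½)*(12 - 14)/(-14) = (15989 + (1/23)*(-7)*(-4450 + 49 - 56)/(-4473 + 49 - 56)) + (½)*(-1/14)*(-2) = (15989 + (1/23)*(-7)*(-4457)/(-4480)) + 1/14 = (15989 + (1/23)*(-7)*(-1/4480)*(-4457)) + 1/14 = (15989 - 4457/14720) + 1/14 = 235353623/14720 + 1/14 = 1647482721/103040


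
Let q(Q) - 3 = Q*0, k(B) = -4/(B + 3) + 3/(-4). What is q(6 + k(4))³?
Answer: 27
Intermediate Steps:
k(B) = -¾ - 4/(3 + B) (k(B) = -4/(3 + B) + 3*(-¼) = -4/(3 + B) - ¾ = -¾ - 4/(3 + B))
q(Q) = 3 (q(Q) = 3 + Q*0 = 3 + 0 = 3)
q(6 + k(4))³ = 3³ = 27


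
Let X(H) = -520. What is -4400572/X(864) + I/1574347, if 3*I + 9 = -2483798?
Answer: 5195697599953/613995330 ≈ 8462.1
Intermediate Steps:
I = -2483807/3 (I = -3 + (⅓)*(-2483798) = -3 - 2483798/3 = -2483807/3 ≈ -8.2794e+5)
-4400572/X(864) + I/1574347 = -4400572/(-520) - 2483807/3/1574347 = -4400572*(-1/520) - 2483807/3*1/1574347 = 1100143/130 - 2483807/4723041 = 5195697599953/613995330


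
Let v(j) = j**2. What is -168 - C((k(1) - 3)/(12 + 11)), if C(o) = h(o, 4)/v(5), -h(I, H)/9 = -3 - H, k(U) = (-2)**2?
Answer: -4263/25 ≈ -170.52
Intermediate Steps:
k(U) = 4
h(I, H) = 27 + 9*H (h(I, H) = -9*(-3 - H) = 27 + 9*H)
C(o) = 63/25 (C(o) = (27 + 9*4)/(5**2) = (27 + 36)/25 = 63*(1/25) = 63/25)
-168 - C((k(1) - 3)/(12 + 11)) = -168 - 1*63/25 = -168 - 63/25 = -4263/25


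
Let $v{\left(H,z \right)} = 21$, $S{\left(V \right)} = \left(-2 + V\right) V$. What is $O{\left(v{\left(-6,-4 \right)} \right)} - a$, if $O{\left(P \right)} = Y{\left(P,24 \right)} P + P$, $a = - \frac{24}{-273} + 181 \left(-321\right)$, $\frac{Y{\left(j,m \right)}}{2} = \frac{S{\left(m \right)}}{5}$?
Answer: $\frac{28463486}{455} \approx 62557.0$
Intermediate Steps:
$S{\left(V \right)} = V \left(-2 + V\right)$
$Y{\left(j,m \right)} = \frac{2 m \left(-2 + m\right)}{5}$ ($Y{\left(j,m \right)} = 2 \frac{m \left(-2 + m\right)}{5} = \frac{2 m \left(-2 + m\right)}{5}$)
$a = - \frac{5287183}{91}$ ($a = \left(-24\right) \left(- \frac{1}{273}\right) - 58101 = \frac{8}{91} - 58101 = - \frac{5287183}{91} \approx -58101.0$)
$O{\left(P \right)} = \frac{1061 P}{5}$ ($O{\left(P \right)} = \frac{2}{5} \cdot 24 \left(-2 + 24\right) P + P = \frac{2}{5} \cdot 24 \cdot 22 P + P = \frac{1056 P}{5} + P = \frac{1061 P}{5}$)
$O{\left(v{\left(-6,-4 \right)} \right)} - a = \frac{1061}{5} \cdot 21 - - \frac{5287183}{91} = \frac{22281}{5} + \frac{5287183}{91} = \frac{28463486}{455}$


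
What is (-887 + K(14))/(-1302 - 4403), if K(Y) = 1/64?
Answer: 56767/365120 ≈ 0.15547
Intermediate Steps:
K(Y) = 1/64
(-887 + K(14))/(-1302 - 4403) = (-887 + 1/64)/(-1302 - 4403) = -56767/64/(-5705) = -56767/64*(-1/5705) = 56767/365120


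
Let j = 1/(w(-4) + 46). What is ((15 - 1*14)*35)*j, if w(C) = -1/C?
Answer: 28/37 ≈ 0.75676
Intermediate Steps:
j = 4/185 (j = 1/(-1/(-4) + 46) = 1/(-1*(-¼) + 46) = 1/(¼ + 46) = 1/(185/4) = 4/185 ≈ 0.021622)
((15 - 1*14)*35)*j = ((15 - 1*14)*35)*(4/185) = ((15 - 14)*35)*(4/185) = (1*35)*(4/185) = 35*(4/185) = 28/37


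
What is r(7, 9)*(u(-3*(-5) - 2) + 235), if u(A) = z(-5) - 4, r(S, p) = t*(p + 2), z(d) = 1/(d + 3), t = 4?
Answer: 10142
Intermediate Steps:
z(d) = 1/(3 + d)
r(S, p) = 8 + 4*p (r(S, p) = 4*(p + 2) = 4*(2 + p) = 8 + 4*p)
u(A) = -9/2 (u(A) = 1/(3 - 5) - 4 = 1/(-2) - 4 = -½ - 4 = -9/2)
r(7, 9)*(u(-3*(-5) - 2) + 235) = (8 + 4*9)*(-9/2 + 235) = (8 + 36)*(461/2) = 44*(461/2) = 10142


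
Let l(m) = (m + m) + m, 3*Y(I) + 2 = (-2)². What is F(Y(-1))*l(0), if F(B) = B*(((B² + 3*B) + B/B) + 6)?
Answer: 0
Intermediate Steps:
Y(I) = ⅔ (Y(I) = -⅔ + (⅓)*(-2)² = -⅔ + (⅓)*4 = -⅔ + 4/3 = ⅔)
l(m) = 3*m (l(m) = 2*m + m = 3*m)
F(B) = B*(7 + B² + 3*B) (F(B) = B*(((B² + 3*B) + 1) + 6) = B*((1 + B² + 3*B) + 6) = B*(7 + B² + 3*B))
F(Y(-1))*l(0) = (2*(7 + (⅔)² + 3*(⅔))/3)*(3*0) = (2*(7 + 4/9 + 2)/3)*0 = ((⅔)*(85/9))*0 = (170/27)*0 = 0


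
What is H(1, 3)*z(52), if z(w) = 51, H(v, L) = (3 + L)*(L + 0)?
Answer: 918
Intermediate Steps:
H(v, L) = L*(3 + L) (H(v, L) = (3 + L)*L = L*(3 + L))
H(1, 3)*z(52) = (3*(3 + 3))*51 = (3*6)*51 = 18*51 = 918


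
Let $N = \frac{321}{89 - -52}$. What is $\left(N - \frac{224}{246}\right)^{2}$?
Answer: $\frac{62362609}{33419961} \approx 1.866$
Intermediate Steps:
$N = \frac{107}{47}$ ($N = \frac{321}{89 + 52} = \frac{321}{141} = 321 \cdot \frac{1}{141} = \frac{107}{47} \approx 2.2766$)
$\left(N - \frac{224}{246}\right)^{2} = \left(\frac{107}{47} - \frac{224}{246}\right)^{2} = \left(\frac{107}{47} - \frac{112}{123}\right)^{2} = \left(\frac{7897}{5781}\right)^{2} = \frac{62362609}{33419961}$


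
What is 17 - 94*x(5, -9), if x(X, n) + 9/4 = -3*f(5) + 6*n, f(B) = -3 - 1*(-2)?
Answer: 10045/2 ≈ 5022.5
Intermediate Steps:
f(B) = -1 (f(B) = -3 + 2 = -1)
x(X, n) = 3/4 + 6*n (x(X, n) = -9/4 + (-3*(-1) + 6*n) = -9/4 + (3 + 6*n) = 3/4 + 6*n)
17 - 94*x(5, -9) = 17 - 94*(3/4 + 6*(-9)) = 17 - 94*(3/4 - 54) = 17 - 94*(-213/4) = 17 + 10011/2 = 10045/2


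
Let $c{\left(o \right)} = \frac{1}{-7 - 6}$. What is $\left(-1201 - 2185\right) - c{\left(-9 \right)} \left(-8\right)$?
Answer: $- \frac{44026}{13} \approx -3386.6$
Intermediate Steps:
$c{\left(o \right)} = - \frac{1}{13}$ ($c{\left(o \right)} = \frac{1}{-13} = - \frac{1}{13}$)
$\left(-1201 - 2185\right) - c{\left(-9 \right)} \left(-8\right) = \left(-1201 - 2185\right) - \left(- \frac{1}{13}\right) \left(-8\right) = -3386 - \frac{8}{13} = - \frac{44026}{13}$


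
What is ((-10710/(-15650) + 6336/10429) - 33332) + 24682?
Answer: -141158894951/16321385 ≈ -8648.7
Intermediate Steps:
((-10710/(-15650) + 6336/10429) - 33332) + 24682 = ((-10710*(-1/15650) + 6336*(1/10429)) - 33332) + 24682 = ((1071/1565 + 6336/10429) - 33332) + 24682 = (21085299/16321385 - 33332) + 24682 = -544003319521/16321385 + 24682 = -141158894951/16321385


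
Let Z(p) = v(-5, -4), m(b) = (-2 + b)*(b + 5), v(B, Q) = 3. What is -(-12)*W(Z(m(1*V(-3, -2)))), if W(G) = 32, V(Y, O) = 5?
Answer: 384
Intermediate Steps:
m(b) = (-2 + b)*(5 + b)
Z(p) = 3
-(-12)*W(Z(m(1*V(-3, -2)))) = -(-12)*32 = -1*(-384) = 384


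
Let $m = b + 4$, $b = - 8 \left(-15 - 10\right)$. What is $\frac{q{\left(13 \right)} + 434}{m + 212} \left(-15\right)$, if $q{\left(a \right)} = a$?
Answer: $- \frac{6705}{416} \approx -16.118$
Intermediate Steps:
$b = 200$ ($b = \left(-8\right) \left(-25\right) = 200$)
$m = 204$ ($m = 200 + 4 = 204$)
$\frac{q{\left(13 \right)} + 434}{m + 212} \left(-15\right) = \frac{13 + 434}{204 + 212} \left(-15\right) = \frac{447}{416} \left(-15\right) = - \frac{6705}{416}$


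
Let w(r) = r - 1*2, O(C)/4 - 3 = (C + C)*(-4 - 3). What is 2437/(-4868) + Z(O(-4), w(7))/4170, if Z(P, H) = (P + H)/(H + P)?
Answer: -5078711/10149780 ≈ -0.50038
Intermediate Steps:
O(C) = 12 - 56*C (O(C) = 12 + 4*((C + C)*(-4 - 3)) = 12 + 4*((2*C)*(-7)) = 12 + 4*(-14*C) = 12 - 56*C)
w(r) = -2 + r (w(r) = r - 2 = -2 + r)
Z(P, H) = 1 (Z(P, H) = (H + P)/(H + P) = 1)
2437/(-4868) + Z(O(-4), w(7))/4170 = 2437/(-4868) + 1/4170 = 2437*(-1/4868) + 1*(1/4170) = -2437/4868 + 1/4170 = -5078711/10149780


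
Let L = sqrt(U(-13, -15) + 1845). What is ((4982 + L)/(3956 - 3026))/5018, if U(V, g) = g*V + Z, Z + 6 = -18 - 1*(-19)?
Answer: 2491/2333370 + sqrt(2035)/4666740 ≈ 0.0010772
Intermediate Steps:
Z = -5 (Z = -6 + (-18 - 1*(-19)) = -6 + (-18 + 19) = -6 + 1 = -5)
U(V, g) = -5 + V*g (U(V, g) = g*V - 5 = V*g - 5 = -5 + V*g)
L = sqrt(2035) (L = sqrt((-5 - 13*(-15)) + 1845) = sqrt((-5 + 195) + 1845) = sqrt(190 + 1845) = sqrt(2035) ≈ 45.111)
((4982 + L)/(3956 - 3026))/5018 = ((4982 + sqrt(2035))/(3956 - 3026))/5018 = ((4982 + sqrt(2035))/930)*(1/5018) = ((4982 + sqrt(2035))*(1/930))*(1/5018) = (2491/465 + sqrt(2035)/930)*(1/5018) = 2491/2333370 + sqrt(2035)/4666740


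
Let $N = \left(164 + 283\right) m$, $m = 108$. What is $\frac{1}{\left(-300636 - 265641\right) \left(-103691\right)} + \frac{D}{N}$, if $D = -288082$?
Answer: $- \frac{2819258240516183}{472443647362722} \approx -5.9674$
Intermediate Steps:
$N = 48276$ ($N = \left(164 + 283\right) 108 = 447 \cdot 108 = 48276$)
$\frac{1}{\left(-300636 - 265641\right) \left(-103691\right)} + \frac{D}{N} = \frac{1}{\left(-300636 - 265641\right) \left(-103691\right)} - \frac{288082}{48276} = \frac{1}{-566277} \left(- \frac{1}{103691}\right) - \frac{144041}{24138} = \left(- \frac{1}{566277}\right) \left(- \frac{1}{103691}\right) - \frac{144041}{24138} = \frac{1}{58717828407} - \frac{144041}{24138} = - \frac{2819258240516183}{472443647362722}$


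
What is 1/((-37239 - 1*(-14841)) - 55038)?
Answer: -1/77436 ≈ -1.2914e-5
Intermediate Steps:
1/((-37239 - 1*(-14841)) - 55038) = 1/((-37239 + 14841) - 55038) = 1/(-22398 - 55038) = 1/(-77436) = -1/77436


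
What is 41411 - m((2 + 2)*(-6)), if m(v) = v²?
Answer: 40835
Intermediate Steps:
41411 - m((2 + 2)*(-6)) = 41411 - ((2 + 2)*(-6))² = 41411 - (4*(-6))² = 41411 - 1*(-24)² = 41411 - 1*576 = 41411 - 576 = 40835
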